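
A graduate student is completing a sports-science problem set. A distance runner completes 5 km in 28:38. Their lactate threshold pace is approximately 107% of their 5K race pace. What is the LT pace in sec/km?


Convert to seconds: 28 min 38 s = 1718 s
Pace per km = 1718 / 5 = 343.6 s/km
LT pace = 343.6 * 1.07 = 367.65 s/km

367.65 s/km


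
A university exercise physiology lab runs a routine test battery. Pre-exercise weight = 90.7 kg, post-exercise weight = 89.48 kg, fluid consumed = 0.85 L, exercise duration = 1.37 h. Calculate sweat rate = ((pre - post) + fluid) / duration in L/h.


Weight loss = 90.7 - 89.48 = 1.22 kg (approx L)
Total sweat = 1.22 + 0.85 = 2.07 L
Sweat rate = 2.07 / 1.37 = 1.511 L/h

1.511 L/h


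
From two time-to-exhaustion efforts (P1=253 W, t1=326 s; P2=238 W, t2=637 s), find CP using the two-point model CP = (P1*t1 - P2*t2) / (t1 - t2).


Work in trial 1 = 82478 J
Work in trial 2 = 151606 J
Delta work = -69128 J
Delta time = -311 s
CP = -69128 / -311 = 222.28 W

222.28 W


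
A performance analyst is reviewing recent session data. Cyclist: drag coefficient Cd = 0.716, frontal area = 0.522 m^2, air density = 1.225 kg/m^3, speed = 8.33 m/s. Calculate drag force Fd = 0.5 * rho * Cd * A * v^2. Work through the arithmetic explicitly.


v^2 = 8.33^2 = 69.3889
Fd = 0.5 * 1.225 * 0.716 * 0.522 * 69.3889
= 15.885 N

15.885 N


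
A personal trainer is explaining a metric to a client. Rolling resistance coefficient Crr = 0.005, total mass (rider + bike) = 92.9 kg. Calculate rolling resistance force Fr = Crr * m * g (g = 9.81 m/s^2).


Fr = Crr * m * g
= 0.005 * 92.9 * 9.81
= 4.557 N

4.557 N


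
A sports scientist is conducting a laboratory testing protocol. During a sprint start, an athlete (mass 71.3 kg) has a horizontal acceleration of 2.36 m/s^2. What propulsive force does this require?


Propulsive force = mass * acceleration
= 71.3 kg * 2.36 m/s^2
= 168.27 N

168.27 N


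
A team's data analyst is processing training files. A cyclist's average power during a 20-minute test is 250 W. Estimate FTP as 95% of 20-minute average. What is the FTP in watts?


FTP = 20-min power * 0.95
= 250 * 0.95
= 237.5 W

237.5 W


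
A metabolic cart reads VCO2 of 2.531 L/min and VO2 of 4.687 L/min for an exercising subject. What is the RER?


RER = VCO2 / VO2 = 2.531 / 4.687 = 0.54

0.54


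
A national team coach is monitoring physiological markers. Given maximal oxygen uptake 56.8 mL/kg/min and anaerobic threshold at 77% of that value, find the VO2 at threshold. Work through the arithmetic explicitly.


Percentage as decimal = 0.77
VO2 at AT = 56.8 * 0.77 = 43.74 mL/kg/min

43.74 mL/kg/min


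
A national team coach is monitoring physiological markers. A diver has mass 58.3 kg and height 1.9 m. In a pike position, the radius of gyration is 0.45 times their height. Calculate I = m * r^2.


r = 0.45 * 1.9 = 0.855 m
I = m * r^2 = 58.3 * 0.731025 = 42.619 kg*m^2

42.619 kg*m^2


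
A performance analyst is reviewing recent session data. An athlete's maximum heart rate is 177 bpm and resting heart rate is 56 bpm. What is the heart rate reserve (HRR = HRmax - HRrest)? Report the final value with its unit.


HRR = HRmax - HRrest
= 177 - 56
= 121 bpm

121 bpm


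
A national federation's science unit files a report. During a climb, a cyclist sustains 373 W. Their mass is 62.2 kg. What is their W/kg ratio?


Power-to-weight = 373 W / 62.2 kg
= 5.997 W/kg

5.997 W/kg


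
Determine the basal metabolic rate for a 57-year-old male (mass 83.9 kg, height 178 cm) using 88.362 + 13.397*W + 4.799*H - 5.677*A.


BMR = 88.362 + 13.397*83.9 + 4.799*178 - 5.677*57
= 1743.0 kcal/day

1743.0 kcal/day


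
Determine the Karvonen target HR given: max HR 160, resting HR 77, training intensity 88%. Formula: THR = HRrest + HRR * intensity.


HRR = HRmax - HRrest = 160 - 77 = 83
THR = 77 + 83 * 0.88
= 150.04 bpm

150.04 bpm


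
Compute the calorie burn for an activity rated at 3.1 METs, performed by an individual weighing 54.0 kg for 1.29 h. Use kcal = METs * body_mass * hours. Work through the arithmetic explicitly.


Product of METs and mass = 3.1 * 54.0 = 167.4
Total kcal = 167.4 * 1.29 = 215.95 kcal

215.95 kcal


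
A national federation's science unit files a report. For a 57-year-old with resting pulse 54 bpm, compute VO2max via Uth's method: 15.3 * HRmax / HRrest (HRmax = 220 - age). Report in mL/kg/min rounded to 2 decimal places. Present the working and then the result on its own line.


Step 1: HRmax = 220 - 57 = 163 bpm
Step 2: Ratio = 163 / 54 = 3.0185
Step 3: VO2max = 15.3 * 3.0185 = 46.18 mL/kg/min

46.18 mL/kg/min


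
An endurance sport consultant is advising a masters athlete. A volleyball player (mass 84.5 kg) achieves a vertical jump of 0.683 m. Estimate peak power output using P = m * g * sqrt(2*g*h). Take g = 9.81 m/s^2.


2 * g * h = 2 * 9.81 * 0.683 = 13.40046
sqrt(13.40046) = 3.660664 m/s
P = 84.5 * 9.81 * 3.660664 = 3034.49 W

3034.49 W


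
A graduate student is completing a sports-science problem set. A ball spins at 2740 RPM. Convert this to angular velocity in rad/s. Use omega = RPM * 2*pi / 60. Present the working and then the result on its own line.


omega = 2740 * 2 * pi / 60
= 2740 * 6.28318531 / 60
= 17215.928 / 60
= 286.932 rad/s

286.932 rad/s


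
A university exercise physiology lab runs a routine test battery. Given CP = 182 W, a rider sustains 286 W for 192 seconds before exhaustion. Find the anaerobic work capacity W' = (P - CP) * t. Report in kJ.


Excess power = 286 - 182 = 104 W
Work above CP = 104 * 192 = 19968 J
W' = 19.968 kJ

19.968 kJ


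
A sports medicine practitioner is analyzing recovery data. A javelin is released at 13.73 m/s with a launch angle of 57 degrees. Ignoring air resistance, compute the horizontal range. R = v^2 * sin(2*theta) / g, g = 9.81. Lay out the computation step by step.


Launch speed squared = 188.5129
sin(2 * 57 deg) = 0.913545
Range = 188.5129 * 0.913545 / 9.81
= 17.555 m

17.555 m


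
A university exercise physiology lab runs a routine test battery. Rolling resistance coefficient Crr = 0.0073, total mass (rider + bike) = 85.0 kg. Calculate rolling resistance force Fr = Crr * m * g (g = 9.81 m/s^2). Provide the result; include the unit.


Fr = Crr * m * g
= 0.0073 * 85.0 * 9.81
= 6.087 N

6.087 N


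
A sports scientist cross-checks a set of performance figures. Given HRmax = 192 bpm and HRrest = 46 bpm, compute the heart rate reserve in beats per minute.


Heart rate reserve = maximum HR minus resting HR
HRR = 192 - 46 = 146 bpm

146 bpm


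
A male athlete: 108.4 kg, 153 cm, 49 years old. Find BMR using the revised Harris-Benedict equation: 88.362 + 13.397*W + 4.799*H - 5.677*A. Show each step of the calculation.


Intercept = 88.362
Weight contribution = 13.397 * 108.4 = 1452.2348
Height contribution = 4.799 * 153 = 734.247
Age contribution = 5.677 * 49 = 278.173
BMR = 88.362 + 1452.2348 + 734.247 - 278.173
= 1996.67 kcal/day

1996.67 kcal/day


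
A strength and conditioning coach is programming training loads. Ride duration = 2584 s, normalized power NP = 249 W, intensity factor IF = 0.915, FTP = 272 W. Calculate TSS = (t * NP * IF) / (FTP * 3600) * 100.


Numerator = 2584 * 249 * 0.915 = 588725.64
Denominator = 272 * 3600 = 979200
TSS = 588725.64 / 979200 * 100
= 60.12

60.12 TSS


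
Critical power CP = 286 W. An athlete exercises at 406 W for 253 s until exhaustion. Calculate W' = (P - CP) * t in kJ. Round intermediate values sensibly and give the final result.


P - CP = 406 - 286 = 120 W
W' = 120 * 253 = 30360 J
= 30360 / 1000 = 30.36 kJ

30.36 kJ


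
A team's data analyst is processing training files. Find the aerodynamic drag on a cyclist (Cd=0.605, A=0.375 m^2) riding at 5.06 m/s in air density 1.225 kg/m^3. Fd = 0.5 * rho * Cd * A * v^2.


Fd = 0.5 * 1.225 * 0.605 * 0.375 * 5.06^2
= 0.5 * 1.225 * 0.605 * 0.375 * 25.6036
= 3.558 N

3.558 N


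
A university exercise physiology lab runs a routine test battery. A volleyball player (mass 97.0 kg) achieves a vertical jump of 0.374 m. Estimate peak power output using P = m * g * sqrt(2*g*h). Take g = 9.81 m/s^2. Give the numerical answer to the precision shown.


2 * g * h = 2 * 9.81 * 0.374 = 7.33788
sqrt(7.33788) = 2.708852 m/s
P = 97.0 * 9.81 * 2.708852 = 2577.66 W

2577.66 W


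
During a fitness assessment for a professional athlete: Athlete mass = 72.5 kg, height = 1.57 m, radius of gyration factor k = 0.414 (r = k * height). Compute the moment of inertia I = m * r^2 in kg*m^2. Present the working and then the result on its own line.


r = k * height = 0.414 * 1.57 = 0.64998 m
r^2 = 0.64998^2 = 0.422474
I = 72.5 * 0.422474 = 30.629 kg*m^2

30.629 kg*m^2


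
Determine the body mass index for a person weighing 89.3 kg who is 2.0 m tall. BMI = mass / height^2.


BMI = mass / height^2
= 89.3 / 2.0^2
= 89.3 / 4.0
= 22.33 kg/m^2

22.33 kg/m^2


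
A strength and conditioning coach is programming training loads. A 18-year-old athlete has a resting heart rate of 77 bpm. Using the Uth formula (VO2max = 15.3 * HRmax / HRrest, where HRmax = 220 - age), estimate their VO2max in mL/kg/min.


HRmax = 220 - 18 = 202 bpm
Ratio = HRmax / HRrest = 202 / 77 = 2.6234
VO2max = 15.3 * 2.6234 = 40.14 mL/kg/min

40.14 mL/kg/min


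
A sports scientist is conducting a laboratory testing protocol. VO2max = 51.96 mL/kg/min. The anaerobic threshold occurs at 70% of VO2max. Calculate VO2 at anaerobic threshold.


AT fraction = 70 / 100 = 0.7
AT VO2 = 51.96 * 0.7
= 36.37 mL/kg/min

36.37 mL/kg/min


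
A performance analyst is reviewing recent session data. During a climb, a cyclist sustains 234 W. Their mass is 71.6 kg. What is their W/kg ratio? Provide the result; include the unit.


Power-to-weight = 234 W / 71.6 kg
= 3.268 W/kg

3.268 W/kg


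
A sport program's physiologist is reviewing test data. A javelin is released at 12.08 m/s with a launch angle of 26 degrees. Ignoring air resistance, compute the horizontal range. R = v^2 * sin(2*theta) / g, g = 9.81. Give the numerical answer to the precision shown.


Launch speed squared = 145.9264
sin(2 * 26 deg) = 0.788011
Range = 145.9264 * 0.788011 / 9.81
= 11.722 m

11.722 m


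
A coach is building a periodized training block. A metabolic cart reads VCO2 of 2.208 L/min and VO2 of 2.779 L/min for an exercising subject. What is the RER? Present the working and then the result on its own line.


RER = VCO2 / VO2 = 2.208 / 2.779 = 0.7945

0.7945


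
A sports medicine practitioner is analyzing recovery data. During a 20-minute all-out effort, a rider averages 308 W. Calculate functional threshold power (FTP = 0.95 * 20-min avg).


FTP = 0.95 * 308
= 292.6 W

292.6 W


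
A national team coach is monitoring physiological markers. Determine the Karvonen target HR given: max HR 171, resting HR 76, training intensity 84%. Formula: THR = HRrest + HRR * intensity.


HRR = HRmax - HRrest = 171 - 76 = 95
THR = 76 + 95 * 0.84
= 155.8 bpm

155.8 bpm


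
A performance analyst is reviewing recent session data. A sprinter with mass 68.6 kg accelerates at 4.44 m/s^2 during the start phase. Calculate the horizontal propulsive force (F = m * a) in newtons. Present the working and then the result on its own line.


F = m * a
= 68.6 * 4.44
= 304.58 N

304.58 N


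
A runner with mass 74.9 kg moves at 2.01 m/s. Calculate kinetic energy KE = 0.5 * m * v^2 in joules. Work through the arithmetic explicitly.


v^2 = 2.01^2 = 4.0401
KE = 0.5 * 74.9 * 4.0401
= 151.3 J

151.3 J


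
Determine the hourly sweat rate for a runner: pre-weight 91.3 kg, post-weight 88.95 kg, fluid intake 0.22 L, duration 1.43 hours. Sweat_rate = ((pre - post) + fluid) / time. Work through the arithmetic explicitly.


Mass lost = 91.3 - 88.95 = 2.35 kg
Add fluid consumed: 2.35 + 0.22 = 2.57 L total sweat
Sweat rate = 2.57 / 1.43 = 1.797 L/h

1.797 L/h


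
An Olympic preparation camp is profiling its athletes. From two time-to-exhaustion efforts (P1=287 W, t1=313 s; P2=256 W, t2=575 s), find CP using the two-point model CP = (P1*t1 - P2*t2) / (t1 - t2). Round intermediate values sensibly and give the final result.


Work in trial 1 = 89831 J
Work in trial 2 = 147200 J
Delta work = -57369 J
Delta time = -262 s
CP = -57369 / -262 = 218.97 W

218.97 W


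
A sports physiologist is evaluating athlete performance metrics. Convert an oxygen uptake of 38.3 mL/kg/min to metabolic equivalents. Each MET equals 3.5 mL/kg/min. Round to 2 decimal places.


One MET = 3.5 mL/kg/min
Number of METs = 38.3 / 3.5
= 10.94 METs

10.94 METs


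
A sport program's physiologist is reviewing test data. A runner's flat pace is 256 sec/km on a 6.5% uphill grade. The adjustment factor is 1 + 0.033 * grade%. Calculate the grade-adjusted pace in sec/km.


Factor = 1 + 0.033 * 6.5 = 1.2145
Adjusted pace = 256 * 1.2145
= 310.91 sec/km

310.91 s/km


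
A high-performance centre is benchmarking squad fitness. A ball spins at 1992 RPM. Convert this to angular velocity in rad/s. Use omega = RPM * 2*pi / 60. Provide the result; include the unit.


omega = 1992 * 2 * pi / 60
= 1992 * 6.28318531 / 60
= 12516.105 / 60
= 208.602 rad/s

208.602 rad/s


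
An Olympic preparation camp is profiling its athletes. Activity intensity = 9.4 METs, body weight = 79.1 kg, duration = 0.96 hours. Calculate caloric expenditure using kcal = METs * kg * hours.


kcal = 9.4 * 79.1 * 0.96
= 743.54 * 0.96
= 713.8 kcal

713.8 kcal


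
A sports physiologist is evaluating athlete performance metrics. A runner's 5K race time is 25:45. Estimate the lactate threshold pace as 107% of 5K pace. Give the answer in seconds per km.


Total race time = 25*60 + 45 = 1545 seconds
5K pace = 1545 / 5 = 309.0 sec/km
LT pace = 309.0 * 1.07 = 330.63 sec/km

330.63 s/km


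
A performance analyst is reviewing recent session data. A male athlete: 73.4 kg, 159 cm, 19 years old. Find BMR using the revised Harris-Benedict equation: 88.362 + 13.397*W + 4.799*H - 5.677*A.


Intercept = 88.362
Weight contribution = 13.397 * 73.4 = 983.3398
Height contribution = 4.799 * 159 = 763.041
Age contribution = 5.677 * 19 = 107.863
BMR = 88.362 + 983.3398 + 763.041 - 107.863
= 1726.88 kcal/day

1726.88 kcal/day


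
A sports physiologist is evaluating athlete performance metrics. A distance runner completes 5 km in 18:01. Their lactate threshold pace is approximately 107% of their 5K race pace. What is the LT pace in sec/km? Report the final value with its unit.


Convert to seconds: 18 min 1 s = 1081 s
Pace per km = 1081 / 5 = 216.2 s/km
LT pace = 216.2 * 1.07 = 231.33 s/km

231.33 s/km


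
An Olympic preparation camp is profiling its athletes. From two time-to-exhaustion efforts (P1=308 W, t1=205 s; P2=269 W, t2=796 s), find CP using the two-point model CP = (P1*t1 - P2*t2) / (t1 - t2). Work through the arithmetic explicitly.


Work in trial 1 = 63140 J
Work in trial 2 = 214124 J
Delta work = -150984 J
Delta time = -591 s
CP = -150984 / -591 = 255.47 W

255.47 W


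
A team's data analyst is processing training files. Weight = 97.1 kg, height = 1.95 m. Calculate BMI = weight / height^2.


height^2 = 1.95^2 = 3.8025
BMI = 97.1 / 3.8025 = 25.54 kg/m^2

25.54 kg/m^2


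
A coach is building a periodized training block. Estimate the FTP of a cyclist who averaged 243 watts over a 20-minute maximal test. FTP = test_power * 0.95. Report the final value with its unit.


FTP = 243 * 0.95 = 230.85 W

230.85 W


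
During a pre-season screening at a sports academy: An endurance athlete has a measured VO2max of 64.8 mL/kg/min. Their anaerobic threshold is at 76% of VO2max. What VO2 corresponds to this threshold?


Anaerobic threshold VO2 = VO2max * 76%
= 64.8 * 0.76
= 49.25 mL/kg/min

49.25 mL/kg/min


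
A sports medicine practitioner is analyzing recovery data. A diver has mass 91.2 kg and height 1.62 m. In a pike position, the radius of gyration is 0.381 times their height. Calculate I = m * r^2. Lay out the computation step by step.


r = 0.381 * 1.62 = 0.61722 m
I = m * r^2 = 91.2 * 0.380961 = 34.744 kg*m^2

34.744 kg*m^2


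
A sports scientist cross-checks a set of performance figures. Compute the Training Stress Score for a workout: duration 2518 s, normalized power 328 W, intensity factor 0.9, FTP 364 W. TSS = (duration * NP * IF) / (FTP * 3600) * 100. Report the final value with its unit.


Product = 2518 * 328 * 0.9 = 743313.6
Base = 364 * 3600 = 1310400
TSS = 743313.6 / 1310400 * 100 = 56.72

56.72 TSS


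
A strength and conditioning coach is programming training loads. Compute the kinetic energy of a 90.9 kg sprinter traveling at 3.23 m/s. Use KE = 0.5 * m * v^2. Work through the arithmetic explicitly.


Velocity squared = 10.4329
KE = 0.5 * 90.9 * 10.4329 = 474.18 J

474.18 J


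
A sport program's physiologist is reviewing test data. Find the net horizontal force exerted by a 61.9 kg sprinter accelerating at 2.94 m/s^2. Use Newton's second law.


Newton's second law: F = m * a
F = 61.9 * 2.94 = 181.99 N

181.99 N


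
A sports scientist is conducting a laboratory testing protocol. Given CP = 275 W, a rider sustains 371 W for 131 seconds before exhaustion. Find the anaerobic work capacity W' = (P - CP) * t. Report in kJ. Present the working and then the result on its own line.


Excess power = 371 - 275 = 96 W
Work above CP = 96 * 131 = 12576 J
W' = 12.576 kJ

12.576 kJ


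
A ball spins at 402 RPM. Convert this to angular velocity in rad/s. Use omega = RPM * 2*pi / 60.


omega = 402 * 2 * pi / 60
= 402 * 6.28318531 / 60
= 2525.84 / 60
= 42.097 rad/s

42.097 rad/s


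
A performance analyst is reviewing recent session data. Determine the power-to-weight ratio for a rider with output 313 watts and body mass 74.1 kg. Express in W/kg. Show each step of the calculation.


P/W = 313 / 74.1 = 4.224 W/kg

4.224 W/kg


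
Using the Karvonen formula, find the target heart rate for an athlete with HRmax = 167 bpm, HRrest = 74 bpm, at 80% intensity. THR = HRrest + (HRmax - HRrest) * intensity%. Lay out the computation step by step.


HRR = 167 - 74 = 93
THR = 74 + 93 * 0.8
= 74 + 74.4
= 148.4 bpm

148.4 bpm


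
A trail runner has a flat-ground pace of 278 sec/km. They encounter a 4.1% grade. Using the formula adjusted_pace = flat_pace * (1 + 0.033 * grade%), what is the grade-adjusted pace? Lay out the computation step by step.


Grade factor = 1 + 0.033 * 4.1 = 1.1353
Adjusted = 278 * 1.1353 = 315.61 sec/km

315.61 s/km


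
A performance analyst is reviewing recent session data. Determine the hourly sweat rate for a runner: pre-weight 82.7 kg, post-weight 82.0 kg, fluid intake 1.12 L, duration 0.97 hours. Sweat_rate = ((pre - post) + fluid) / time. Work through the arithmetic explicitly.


Mass lost = 82.7 - 82.0 = 0.7 kg
Add fluid consumed: 0.7 + 1.12 = 1.82 L total sweat
Sweat rate = 1.82 / 0.97 = 1.876 L/h

1.876 L/h


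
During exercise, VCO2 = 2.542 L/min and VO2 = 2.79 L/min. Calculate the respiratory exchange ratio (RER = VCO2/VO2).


RER = VCO2 / VO2
= 2.542 / 2.79
= 0.9111

0.9111


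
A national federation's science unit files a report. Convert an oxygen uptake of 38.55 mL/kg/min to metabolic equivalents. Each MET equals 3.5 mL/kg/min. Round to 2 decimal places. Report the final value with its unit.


One MET = 3.5 mL/kg/min
Number of METs = 38.55 / 3.5
= 11.01 METs

11.01 METs


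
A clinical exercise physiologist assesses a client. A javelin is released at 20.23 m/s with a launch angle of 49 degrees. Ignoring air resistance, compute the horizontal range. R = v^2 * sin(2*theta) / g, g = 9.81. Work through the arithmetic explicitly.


Launch speed squared = 409.2529
sin(2 * 49 deg) = 0.990268
Range = 409.2529 * 0.990268 / 9.81
= 41.312 m

41.312 m


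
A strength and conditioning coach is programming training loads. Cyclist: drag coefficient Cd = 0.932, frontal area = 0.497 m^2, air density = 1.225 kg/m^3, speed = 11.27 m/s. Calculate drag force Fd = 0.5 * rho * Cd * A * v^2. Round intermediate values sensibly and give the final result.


v^2 = 11.27^2 = 127.0129
Fd = 0.5 * 1.225 * 0.932 * 0.497 * 127.0129
= 36.035 N

36.035 N


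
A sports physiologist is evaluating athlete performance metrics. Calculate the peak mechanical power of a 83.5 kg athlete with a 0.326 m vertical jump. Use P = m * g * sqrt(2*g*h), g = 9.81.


First, sqrt(2gh) = sqrt(2 * 9.81 * 0.326)
= sqrt(6.39612) = 2.529055 m/s
Power = 83.5 * 9.81 * 2.529055 = 2071.64 W

2071.64 W


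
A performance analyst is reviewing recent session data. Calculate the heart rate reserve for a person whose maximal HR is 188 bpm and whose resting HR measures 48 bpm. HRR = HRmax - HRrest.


HRmax = 188 bpm
HRrest = 48 bpm
HRR = 188 - 48 = 140 bpm

140 bpm


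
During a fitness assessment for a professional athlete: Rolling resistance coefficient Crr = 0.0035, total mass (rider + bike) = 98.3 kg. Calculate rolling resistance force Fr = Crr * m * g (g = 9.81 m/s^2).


Fr = Crr * m * g
= 0.0035 * 98.3 * 9.81
= 3.375 N

3.375 N


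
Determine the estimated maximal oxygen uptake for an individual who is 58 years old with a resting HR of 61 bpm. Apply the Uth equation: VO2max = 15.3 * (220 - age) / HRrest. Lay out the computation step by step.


HRmax = 220 - 58 = 162
VO2max = 15.3 * (162 / 61)
= 15.3 * 2.6557
= 40.63 mL/kg/min

40.63 mL/kg/min


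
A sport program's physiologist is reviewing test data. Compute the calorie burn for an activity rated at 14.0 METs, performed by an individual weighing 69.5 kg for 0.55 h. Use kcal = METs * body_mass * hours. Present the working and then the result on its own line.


Product of METs and mass = 14.0 * 69.5 = 973.0
Total kcal = 973.0 * 0.55 = 535.15 kcal

535.15 kcal


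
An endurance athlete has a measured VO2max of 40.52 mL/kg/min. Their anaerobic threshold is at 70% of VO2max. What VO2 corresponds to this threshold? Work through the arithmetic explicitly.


Anaerobic threshold VO2 = VO2max * 70%
= 40.52 * 0.7
= 28.36 mL/kg/min

28.36 mL/kg/min


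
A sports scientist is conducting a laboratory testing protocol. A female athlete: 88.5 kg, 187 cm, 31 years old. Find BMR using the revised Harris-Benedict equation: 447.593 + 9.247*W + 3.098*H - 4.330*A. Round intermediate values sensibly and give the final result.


Intercept = 447.593
Weight contribution = 9.247 * 88.5 = 818.3595
Height contribution = 3.098 * 187 = 579.326
Age contribution = 4.33 * 31 = 134.23
BMR = 447.593 + 818.3595 + 579.326 - 134.23
= 1711.05 kcal/day

1711.05 kcal/day


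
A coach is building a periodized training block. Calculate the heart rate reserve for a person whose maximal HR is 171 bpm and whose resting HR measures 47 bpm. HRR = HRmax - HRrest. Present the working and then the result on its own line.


HRmax = 171 bpm
HRrest = 47 bpm
HRR = 171 - 47 = 124 bpm

124 bpm


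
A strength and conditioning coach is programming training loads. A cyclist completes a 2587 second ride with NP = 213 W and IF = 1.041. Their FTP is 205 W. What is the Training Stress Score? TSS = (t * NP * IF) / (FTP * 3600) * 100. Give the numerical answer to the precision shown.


t * NP * IF = 2587 * 213 * 1.041 = 573623.271
FTP * 3600 = 738000
TSS = (573623.271 / 738000) * 100 = 77.73

77.73 TSS


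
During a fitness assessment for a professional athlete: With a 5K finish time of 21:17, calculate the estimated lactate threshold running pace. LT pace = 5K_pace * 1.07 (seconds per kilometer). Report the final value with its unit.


Race duration = 1277 s for 5 km
Average pace = 1277 / 5 = 255.4 s/km
LT pace = 255.4 * 1.07
= 273.28 s/km

273.28 s/km


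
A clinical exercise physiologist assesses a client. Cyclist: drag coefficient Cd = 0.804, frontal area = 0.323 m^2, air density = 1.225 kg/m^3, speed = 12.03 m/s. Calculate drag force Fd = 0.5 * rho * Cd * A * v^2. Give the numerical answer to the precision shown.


v^2 = 12.03^2 = 144.7209
Fd = 0.5 * 1.225 * 0.804 * 0.323 * 144.7209
= 23.02 N

23.02 N


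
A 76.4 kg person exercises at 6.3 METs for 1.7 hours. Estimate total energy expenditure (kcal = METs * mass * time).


Energy = METs * mass(kg) * time(h)
= 6.3 * 76.4 * 1.7
= 818.24 kcal

818.24 kcal


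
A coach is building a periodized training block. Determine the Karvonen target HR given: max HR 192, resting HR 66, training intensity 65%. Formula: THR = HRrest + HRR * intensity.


HRR = HRmax - HRrest = 192 - 66 = 126
THR = 66 + 126 * 0.65
= 147.9 bpm

147.9 bpm


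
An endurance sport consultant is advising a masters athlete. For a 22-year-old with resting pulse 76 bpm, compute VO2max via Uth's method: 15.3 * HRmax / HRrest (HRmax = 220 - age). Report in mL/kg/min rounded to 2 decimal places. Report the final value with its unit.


Step 1: HRmax = 220 - 22 = 198 bpm
Step 2: Ratio = 198 / 76 = 2.6053
Step 3: VO2max = 15.3 * 2.6053 = 39.86 mL/kg/min

39.86 mL/kg/min


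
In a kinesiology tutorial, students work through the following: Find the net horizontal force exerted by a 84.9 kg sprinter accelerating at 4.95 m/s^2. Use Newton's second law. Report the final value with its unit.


Newton's second law: F = m * a
F = 84.9 * 4.95 = 420.26 N

420.26 N


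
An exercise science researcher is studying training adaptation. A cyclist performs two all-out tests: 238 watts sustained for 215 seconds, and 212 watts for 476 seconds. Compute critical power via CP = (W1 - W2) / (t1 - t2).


W1 = P1 * t1 = 238 * 215 = 51170 J
W2 = P2 * t2 = 212 * 476 = 100912 J
CP = (51170 - 100912) / (215 - 476)
= 190.58 W

190.58 W


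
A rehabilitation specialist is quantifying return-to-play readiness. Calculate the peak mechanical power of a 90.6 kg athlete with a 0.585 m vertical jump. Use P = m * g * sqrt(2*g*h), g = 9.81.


First, sqrt(2gh) = sqrt(2 * 9.81 * 0.585)
= sqrt(11.4777) = 3.387875 m/s
Power = 90.6 * 9.81 * 3.387875 = 3011.1 W

3011.1 W


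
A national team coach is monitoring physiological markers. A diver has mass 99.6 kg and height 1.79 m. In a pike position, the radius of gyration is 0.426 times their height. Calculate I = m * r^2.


r = 0.426 * 1.79 = 0.76254 m
I = m * r^2 = 99.6 * 0.581467 = 57.914 kg*m^2

57.914 kg*m^2


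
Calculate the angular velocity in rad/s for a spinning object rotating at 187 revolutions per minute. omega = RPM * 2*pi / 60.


omega = RPM * 2*pi / 60
= 187 * 6.28318531 / 60
= 19.583 rad/s

19.583 rad/s


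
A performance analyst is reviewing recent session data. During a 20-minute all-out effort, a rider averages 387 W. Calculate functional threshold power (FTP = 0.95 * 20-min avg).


FTP = 0.95 * 387
= 367.65 W

367.65 W


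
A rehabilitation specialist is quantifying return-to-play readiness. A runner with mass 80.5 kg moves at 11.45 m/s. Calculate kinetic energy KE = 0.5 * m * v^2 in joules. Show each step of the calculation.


v^2 = 11.45^2 = 131.1025
KE = 0.5 * 80.5 * 131.1025
= 5276.88 J

5276.88 J


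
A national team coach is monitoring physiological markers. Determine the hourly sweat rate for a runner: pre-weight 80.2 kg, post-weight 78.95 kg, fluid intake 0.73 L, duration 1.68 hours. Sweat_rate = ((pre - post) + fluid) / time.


Mass lost = 80.2 - 78.95 = 1.25 kg
Add fluid consumed: 1.25 + 0.73 = 1.98 L total sweat
Sweat rate = 1.98 / 1.68 = 1.179 L/h

1.179 L/h


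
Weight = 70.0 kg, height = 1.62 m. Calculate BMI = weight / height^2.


height^2 = 1.62^2 = 2.6244
BMI = 70.0 / 2.6244 = 26.67 kg/m^2

26.67 kg/m^2


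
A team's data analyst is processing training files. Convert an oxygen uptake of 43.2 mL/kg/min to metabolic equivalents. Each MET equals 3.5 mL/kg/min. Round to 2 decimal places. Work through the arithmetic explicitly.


One MET = 3.5 mL/kg/min
Number of METs = 43.2 / 3.5
= 12.34 METs

12.34 METs


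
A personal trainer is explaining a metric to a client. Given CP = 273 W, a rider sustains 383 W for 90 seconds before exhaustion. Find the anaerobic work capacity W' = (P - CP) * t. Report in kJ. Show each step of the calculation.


Excess power = 383 - 273 = 110 W
Work above CP = 110 * 90 = 9900 J
W' = 9.9 kJ

9.9 kJ


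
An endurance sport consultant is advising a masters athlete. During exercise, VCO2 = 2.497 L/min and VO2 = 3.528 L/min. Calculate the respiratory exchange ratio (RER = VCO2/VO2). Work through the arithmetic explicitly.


RER = VCO2 / VO2
= 2.497 / 3.528
= 0.7078

0.7078


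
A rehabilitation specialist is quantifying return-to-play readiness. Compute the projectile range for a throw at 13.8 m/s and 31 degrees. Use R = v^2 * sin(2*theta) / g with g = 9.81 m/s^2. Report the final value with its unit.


Two times the angle = 62 degrees
sin(62) = 0.882948
R = 190.44 * 0.882948 / 9.81 = 17.141 m

17.141 m


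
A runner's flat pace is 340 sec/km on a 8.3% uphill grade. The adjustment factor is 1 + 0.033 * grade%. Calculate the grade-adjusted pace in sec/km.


Factor = 1 + 0.033 * 8.3 = 1.2739
Adjusted pace = 340 * 1.2739
= 433.13 sec/km

433.13 s/km


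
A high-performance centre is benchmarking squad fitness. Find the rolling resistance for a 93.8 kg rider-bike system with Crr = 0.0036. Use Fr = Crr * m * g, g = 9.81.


m * g = 93.8 * 9.81 = 920.178 N
Fr = 0.0036 * 920.178 = 3.313 N

3.313 N


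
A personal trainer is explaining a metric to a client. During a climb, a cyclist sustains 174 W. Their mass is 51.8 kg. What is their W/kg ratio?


Power-to-weight = 174 W / 51.8 kg
= 3.359 W/kg

3.359 W/kg


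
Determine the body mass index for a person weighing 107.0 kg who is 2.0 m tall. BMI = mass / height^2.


BMI = mass / height^2
= 107.0 / 2.0^2
= 107.0 / 4.0
= 26.75 kg/m^2

26.75 kg/m^2


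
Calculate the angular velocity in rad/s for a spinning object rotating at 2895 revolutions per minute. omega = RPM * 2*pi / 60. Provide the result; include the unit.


omega = RPM * 2*pi / 60
= 2895 * 6.28318531 / 60
= 303.164 rad/s

303.164 rad/s


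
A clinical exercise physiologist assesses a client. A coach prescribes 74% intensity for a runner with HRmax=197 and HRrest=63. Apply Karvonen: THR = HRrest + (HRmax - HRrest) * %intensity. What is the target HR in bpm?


Heart rate reserve = 197 - 63 = 134
Intensity fraction = 74 / 100 = 0.74
THR = 63 + 134 * 0.74 = 162.16 bpm

162.16 bpm


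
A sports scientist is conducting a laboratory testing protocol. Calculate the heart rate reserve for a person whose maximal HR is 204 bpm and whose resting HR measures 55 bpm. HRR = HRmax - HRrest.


HRmax = 204 bpm
HRrest = 55 bpm
HRR = 204 - 55 = 149 bpm

149 bpm


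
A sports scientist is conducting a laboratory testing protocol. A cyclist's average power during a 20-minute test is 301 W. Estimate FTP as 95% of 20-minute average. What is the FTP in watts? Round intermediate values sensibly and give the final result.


FTP = 20-min power * 0.95
= 301 * 0.95
= 285.95 W

285.95 W


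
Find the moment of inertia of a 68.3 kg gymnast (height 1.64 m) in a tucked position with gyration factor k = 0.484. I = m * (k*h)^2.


Radius of gyration = 0.484 * 1.64 = 0.79376 m
I = 68.3 * 0.79376^2
= 68.3 * 0.630055
= 43.033 kg*m^2

43.033 kg*m^2


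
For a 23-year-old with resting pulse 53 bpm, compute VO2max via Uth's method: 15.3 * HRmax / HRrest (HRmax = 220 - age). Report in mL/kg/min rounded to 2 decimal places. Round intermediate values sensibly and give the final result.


Step 1: HRmax = 220 - 23 = 197 bpm
Step 2: Ratio = 197 / 53 = 3.717
Step 3: VO2max = 15.3 * 3.717 = 56.87 mL/kg/min

56.87 mL/kg/min


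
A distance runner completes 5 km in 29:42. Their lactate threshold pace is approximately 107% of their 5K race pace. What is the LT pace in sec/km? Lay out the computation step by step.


Convert to seconds: 29 min 42 s = 1782 s
Pace per km = 1782 / 5 = 356.4 s/km
LT pace = 356.4 * 1.07 = 381.35 s/km

381.35 s/km


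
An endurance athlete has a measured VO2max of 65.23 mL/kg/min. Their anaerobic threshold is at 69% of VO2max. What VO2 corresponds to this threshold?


Anaerobic threshold VO2 = VO2max * 69%
= 65.23 * 0.69
= 45.01 mL/kg/min

45.01 mL/kg/min


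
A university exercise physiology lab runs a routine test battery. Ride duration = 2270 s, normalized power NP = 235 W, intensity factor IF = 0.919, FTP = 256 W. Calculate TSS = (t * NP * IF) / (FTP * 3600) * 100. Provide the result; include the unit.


Numerator = 2270 * 235 * 0.919 = 490240.55
Denominator = 256 * 3600 = 921600
TSS = 490240.55 / 921600 * 100
= 53.19

53.19 TSS


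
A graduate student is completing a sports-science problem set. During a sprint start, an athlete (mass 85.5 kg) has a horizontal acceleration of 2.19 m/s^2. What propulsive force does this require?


Propulsive force = mass * acceleration
= 85.5 kg * 2.19 m/s^2
= 187.25 N

187.25 N


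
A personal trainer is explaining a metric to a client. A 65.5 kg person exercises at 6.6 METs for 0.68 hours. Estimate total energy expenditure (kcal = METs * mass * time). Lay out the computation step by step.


Energy = METs * mass(kg) * time(h)
= 6.6 * 65.5 * 0.68
= 293.96 kcal

293.96 kcal


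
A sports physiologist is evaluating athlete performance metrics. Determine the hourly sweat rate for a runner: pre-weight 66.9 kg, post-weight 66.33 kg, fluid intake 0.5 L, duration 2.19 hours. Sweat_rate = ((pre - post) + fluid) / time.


Mass lost = 66.9 - 66.33 = 0.57 kg
Add fluid consumed: 0.57 + 0.5 = 1.07 L total sweat
Sweat rate = 1.07 / 2.19 = 0.489 L/h

0.489 L/h


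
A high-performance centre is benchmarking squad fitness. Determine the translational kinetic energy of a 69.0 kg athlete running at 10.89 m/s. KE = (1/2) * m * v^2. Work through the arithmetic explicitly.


KE = 0.5 * m * v^2
= 0.5 * 69.0 * 10.89^2
= 0.5 * 69.0 * 118.5921
= 4091.43 J

4091.43 J


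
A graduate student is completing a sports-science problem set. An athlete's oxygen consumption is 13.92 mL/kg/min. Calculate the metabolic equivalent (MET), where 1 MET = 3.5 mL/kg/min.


MET = VO2 / 3.5
= 13.92 / 3.5
= 3.98 METs

3.98 METs


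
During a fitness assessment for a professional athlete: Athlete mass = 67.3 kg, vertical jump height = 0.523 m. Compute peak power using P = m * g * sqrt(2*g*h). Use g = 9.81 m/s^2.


sqrt(2 * 9.81 * 0.523) = sqrt(10.26126) = 3.20332 m/s
P = 67.3 * 9.81 * 3.20332
= 2114.87 W

2114.87 W


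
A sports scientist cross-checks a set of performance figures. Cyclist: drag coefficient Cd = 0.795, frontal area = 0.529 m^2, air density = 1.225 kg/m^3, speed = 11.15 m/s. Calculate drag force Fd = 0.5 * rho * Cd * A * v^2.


v^2 = 11.15^2 = 124.3225
Fd = 0.5 * 1.225 * 0.795 * 0.529 * 124.3225
= 32.024 N

32.024 N


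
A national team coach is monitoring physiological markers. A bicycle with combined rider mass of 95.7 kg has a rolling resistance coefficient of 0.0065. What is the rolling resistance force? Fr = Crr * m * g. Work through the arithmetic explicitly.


Fr = 0.0065 * 95.7 * 9.81
= 0.62205 * 9.81
= 6.102 N

6.102 N


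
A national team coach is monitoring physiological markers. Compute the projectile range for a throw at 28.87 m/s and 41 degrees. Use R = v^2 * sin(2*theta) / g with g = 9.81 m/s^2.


Two times the angle = 82 degrees
sin(82) = 0.990268
R = 833.4769 * 0.990268 / 9.81 = 84.135 m

84.135 m


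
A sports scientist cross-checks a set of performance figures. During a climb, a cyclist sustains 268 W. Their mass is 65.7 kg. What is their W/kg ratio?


Power-to-weight = 268 W / 65.7 kg
= 4.079 W/kg

4.079 W/kg


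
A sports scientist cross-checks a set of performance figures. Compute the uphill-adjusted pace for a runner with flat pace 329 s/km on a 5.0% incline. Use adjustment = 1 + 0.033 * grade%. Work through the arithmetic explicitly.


Adjustment factor = 1 + 0.033 * 5.0 = 1.165
Grade-adjusted pace = 329 * 1.165 = 383.29 s/km

383.29 s/km


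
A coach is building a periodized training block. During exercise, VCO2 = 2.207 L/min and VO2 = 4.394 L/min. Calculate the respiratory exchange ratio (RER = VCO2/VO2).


RER = VCO2 / VO2
= 2.207 / 4.394
= 0.5023

0.5023


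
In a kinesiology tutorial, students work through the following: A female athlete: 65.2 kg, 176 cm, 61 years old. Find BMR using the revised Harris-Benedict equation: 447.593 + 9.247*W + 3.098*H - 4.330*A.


Intercept = 447.593
Weight contribution = 9.247 * 65.2 = 602.9044
Height contribution = 3.098 * 176 = 545.248
Age contribution = 4.33 * 61 = 264.13
BMR = 447.593 + 602.9044 + 545.248 - 264.13
= 1331.62 kcal/day

1331.62 kcal/day


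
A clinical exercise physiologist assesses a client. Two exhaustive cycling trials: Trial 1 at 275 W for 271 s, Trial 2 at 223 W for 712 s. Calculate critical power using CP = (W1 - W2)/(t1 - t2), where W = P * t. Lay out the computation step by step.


W1 = 275 * 271 = 74525 J
W2 = 223 * 712 = 158776 J
CP = (74525 - 158776) / (271 - 712)
= -84251 / -441
= 191.05 W

191.05 W


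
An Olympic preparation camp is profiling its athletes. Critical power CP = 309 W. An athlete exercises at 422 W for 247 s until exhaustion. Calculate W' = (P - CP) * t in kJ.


P - CP = 422 - 309 = 113 W
W' = 113 * 247 = 27911 J
= 27911 / 1000 = 27.911 kJ

27.911 kJ


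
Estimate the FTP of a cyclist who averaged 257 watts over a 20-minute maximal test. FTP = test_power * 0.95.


FTP = 257 * 0.95 = 244.15 W

244.15 W


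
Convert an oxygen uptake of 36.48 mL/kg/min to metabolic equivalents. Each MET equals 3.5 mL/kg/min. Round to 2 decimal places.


One MET = 3.5 mL/kg/min
Number of METs = 36.48 / 3.5
= 10.42 METs

10.42 METs


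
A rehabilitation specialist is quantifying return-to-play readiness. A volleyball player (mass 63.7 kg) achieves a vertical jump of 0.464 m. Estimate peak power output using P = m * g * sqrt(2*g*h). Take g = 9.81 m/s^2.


2 * g * h = 2 * 9.81 * 0.464 = 9.10368
sqrt(9.10368) = 3.017231 m/s
P = 63.7 * 9.81 * 3.017231 = 1885.46 W

1885.46 W


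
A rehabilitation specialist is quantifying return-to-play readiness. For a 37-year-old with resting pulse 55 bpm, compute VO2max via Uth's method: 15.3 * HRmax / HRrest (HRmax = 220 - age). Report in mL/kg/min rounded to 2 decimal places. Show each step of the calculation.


Step 1: HRmax = 220 - 37 = 183 bpm
Step 2: Ratio = 183 / 55 = 3.3273
Step 3: VO2max = 15.3 * 3.3273 = 50.91 mL/kg/min

50.91 mL/kg/min


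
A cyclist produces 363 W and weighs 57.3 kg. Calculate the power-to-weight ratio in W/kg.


P/W = power / mass
= 363 / 57.3
= 6.335 W/kg

6.335 W/kg


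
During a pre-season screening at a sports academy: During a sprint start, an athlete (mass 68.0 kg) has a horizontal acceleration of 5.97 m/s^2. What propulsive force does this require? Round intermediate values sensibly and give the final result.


Propulsive force = mass * acceleration
= 68.0 kg * 5.97 m/s^2
= 405.96 N

405.96 N


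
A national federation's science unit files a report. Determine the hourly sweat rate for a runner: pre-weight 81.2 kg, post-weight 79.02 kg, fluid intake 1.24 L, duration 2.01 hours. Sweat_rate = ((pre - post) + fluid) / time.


Mass lost = 81.2 - 79.02 = 2.18 kg
Add fluid consumed: 2.18 + 1.24 = 3.42 L total sweat
Sweat rate = 3.42 / 2.01 = 1.701 L/h

1.701 L/h


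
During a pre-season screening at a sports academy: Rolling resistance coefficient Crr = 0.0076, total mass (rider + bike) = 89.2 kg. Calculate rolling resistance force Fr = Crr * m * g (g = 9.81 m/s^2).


Fr = Crr * m * g
= 0.0076 * 89.2 * 9.81
= 6.65 N

6.65 N


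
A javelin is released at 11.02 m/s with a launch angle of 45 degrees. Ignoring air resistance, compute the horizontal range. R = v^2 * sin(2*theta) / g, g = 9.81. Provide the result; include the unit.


Launch speed squared = 121.4404
sin(2 * 45 deg) = 1.0
Range = 121.4404 * 1.0 / 9.81
= 12.379 m

12.379 m


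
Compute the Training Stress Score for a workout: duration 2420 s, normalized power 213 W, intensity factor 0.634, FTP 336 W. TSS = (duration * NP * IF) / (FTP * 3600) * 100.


Product = 2420 * 213 * 0.634 = 326801.64
Base = 336 * 3600 = 1209600
TSS = 326801.64 / 1209600 * 100 = 27.02

27.02 TSS
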